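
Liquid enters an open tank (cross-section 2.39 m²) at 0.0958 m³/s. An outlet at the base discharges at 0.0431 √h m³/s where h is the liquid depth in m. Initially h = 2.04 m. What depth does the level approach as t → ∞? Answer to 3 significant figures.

Volume balance on the tank: A dh/dt = Q_in − 0.0431 √h. At steady state dh/dt = 0:
Q_in = 0.0431 √h_ss ⇒ √h_ss = 0.0958/0.0431 = 2.2227.
h_ss = 2.2227² = 4.9406 m. (Since h₀ = 2.04 m < h_ss, the level will rise toward this value.)

4.94 m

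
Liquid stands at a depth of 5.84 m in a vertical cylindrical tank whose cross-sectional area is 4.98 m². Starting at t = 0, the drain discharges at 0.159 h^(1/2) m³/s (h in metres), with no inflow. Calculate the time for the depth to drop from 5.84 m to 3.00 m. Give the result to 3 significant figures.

A dh/dt = −Q_out = −0.159 √h.
∫ h^(−1/2) dh = −(0.159/A) ∫ dt, giving 2√h = 2√h₀ − (0.159/A) t.
t = 2A(√h₀ − √h)/0.159 = 2·4.98·(√5.84 − √3.00)/0.159
  = 9.9600 × (2.4166 − 1.7321) / 0.159 = 42.882 s.

42.9 s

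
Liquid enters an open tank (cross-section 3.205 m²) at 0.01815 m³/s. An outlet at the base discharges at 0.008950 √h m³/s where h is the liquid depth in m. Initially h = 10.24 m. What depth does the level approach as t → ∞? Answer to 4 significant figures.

Level balance: A dh/dt = 0.01815 − 0.008950 √h. Setting dh/dt = 0:
Q_in = 0.008950 √h_ss ⇒ √h_ss = 0.01815/0.008950 = 2.02793.
h_ss = 2.02793² = 4.11251 m. (Since h₀ = 10.24 m > h_ss, the level will fall toward this value.)

4.113 m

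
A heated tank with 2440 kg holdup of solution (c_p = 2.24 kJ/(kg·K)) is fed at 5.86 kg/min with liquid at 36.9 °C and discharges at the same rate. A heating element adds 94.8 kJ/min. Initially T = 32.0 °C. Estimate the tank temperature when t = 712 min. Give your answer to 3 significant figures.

First-law balance (no shaft work): M c_p dT/dt = ṁ c_p (T_in − T) + 94.8.
Rearrange: dT/dt = (T_ss − T)/τ with τ = M/ṁ = 416.38 min and T_ss = T_in + Q̇/(ṁ c_p) = 44.122 °C.
T approaches T_ss exponentially: T(t) = T_ss + (T₀ − T_ss) e^(−t/τ).
T(712) = 44.122 + (-12.122)·e^(−712/416.38) = 44.122 + (-12.122)·0.18087 = 41.930 °C.

41.9 °C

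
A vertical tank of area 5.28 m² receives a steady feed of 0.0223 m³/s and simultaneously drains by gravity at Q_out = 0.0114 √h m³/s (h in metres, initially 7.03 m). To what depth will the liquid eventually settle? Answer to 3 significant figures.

3.83 m

A dh/dt = Q_in − 0.0114 √h. Steady state requires inflow = outflow:
Q_in = 0.0114 √h_ss ⇒ √h_ss = 0.0223/0.0114 = 1.9561.
h_ss = 1.9561² = 3.8265 m. (Since h₀ = 7.03 m > h_ss, the level will fall toward this value.)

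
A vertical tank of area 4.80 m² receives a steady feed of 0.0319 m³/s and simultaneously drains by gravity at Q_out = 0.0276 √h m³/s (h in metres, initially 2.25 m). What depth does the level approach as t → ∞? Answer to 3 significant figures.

Level balance: A dh/dt = 0.0319 − 0.0276 √h. Setting dh/dt = 0:
Q_in = 0.0276 √h_ss ⇒ √h_ss = 0.0319/0.0276 = 1.1558.
h_ss = 1.1558² = 1.3359 m. (Since h₀ = 2.25 m > h_ss, the level will fall toward this value.)

1.34 m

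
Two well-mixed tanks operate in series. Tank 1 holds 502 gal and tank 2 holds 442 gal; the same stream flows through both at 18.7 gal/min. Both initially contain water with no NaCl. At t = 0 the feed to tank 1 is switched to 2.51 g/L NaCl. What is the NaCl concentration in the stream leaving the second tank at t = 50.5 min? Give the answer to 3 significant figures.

Each tank obeys Vᵢ dCᵢ/dt = Q(Cᵢ₋₁ − Cᵢ), so τᵢ = Vᵢ/Q.
τ₁ = 502/18.7 = 26.845 min; τ₂ = 442/18.7 = 23.636 min.
Tank 1: C₁ = C_in(1 − e^(−t/τ₁)). Tank 2 (τ₁ ≠ τ₂): C₂ = C_in[1 − (τ₁ e^(−t/τ₁) − τ₂ e^(−t/τ₂))/(τ₁ − τ₂)].
At t = 50.5: e^(−t/τ₁) = 0.15241, e^(−t/τ₂) = 0.11806.
C₂ = 2.51·[1 − (26.845·0.15241 − 23.636·0.11806)/(3.2086)] = 2.51·0.59456 = 1.4923 g/L.

1.49 g/L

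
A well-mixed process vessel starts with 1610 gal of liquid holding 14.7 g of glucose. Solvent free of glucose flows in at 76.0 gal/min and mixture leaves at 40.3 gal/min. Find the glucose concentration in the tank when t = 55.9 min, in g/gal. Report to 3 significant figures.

Total volume: dV/dt = Q_in − Q_out = 35.700 gal/min, so V(t) = 1610 + 35.700 t and V(55.9) = 3605.6 gal.
Solute balance: dm/dt = 0 − Q_out C = −Q_out m/V(t).
dm/m = −Q_out dt/(V₀ + 35.700 t); integrating gives ln(m/m₀) = −(Q_out/(Q_in−Q_out)) ln(V/V₀).
m = m₀ (V₀/V)^(Q_out/(Q_in−Q_out)) = 14.7 × (1610/3605.6)^(1.1289) = 5.9162 g.
C = m/V = 5.9162/3605.6 = 0.0016408 g/gal.

0.00164 g/gal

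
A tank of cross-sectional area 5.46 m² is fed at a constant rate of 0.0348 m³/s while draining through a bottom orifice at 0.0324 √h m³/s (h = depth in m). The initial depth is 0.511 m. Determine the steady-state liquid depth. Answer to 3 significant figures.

1.15 m

Level balance: A dh/dt = 0.0348 − 0.0324 √h. Setting dh/dt = 0:
Q_in = 0.0324 √h_ss ⇒ √h_ss = 0.0348/0.0324 = 1.0741.
h_ss = 1.0741² = 1.1536 m. (Since h₀ = 0.511 m < h_ss, the level will rise toward this value.)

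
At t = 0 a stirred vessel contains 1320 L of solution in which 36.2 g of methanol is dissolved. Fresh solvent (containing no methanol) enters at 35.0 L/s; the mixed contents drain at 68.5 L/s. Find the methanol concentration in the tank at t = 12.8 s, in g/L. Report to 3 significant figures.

0.0182 g/L

Let m(t) be the amount of methanol. Volume: V(t) = V₀ + (Q_in − Q_out) t = 1320 − 33.500 t; V(12.8) = 891.20 L.
Solute balance: dm/dt = 0 − Q_out C = −Q_out m/V(t).
Separate: dm/m = −Q_out dt/V(t) ⇒ ln(m/m₀) = −(Q_out/(Q_in−Q_out)) ln(V/V₀).
m = m₀ (V₀/V)^(Q_out/(Q_in−Q_out)) = 36.2 × (1320/891.20)^(-2.0448) = 16.213 g.
C = m/V = 16.213/891.20 = 0.018193 g/L.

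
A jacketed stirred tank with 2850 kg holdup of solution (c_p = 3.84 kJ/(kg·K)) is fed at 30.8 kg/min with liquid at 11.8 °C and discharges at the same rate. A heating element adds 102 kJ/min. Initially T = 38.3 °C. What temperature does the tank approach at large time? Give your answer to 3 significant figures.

M c_p dT/dt = ṁ c_p (T_in − T) + Q̇.
At steady state dT/dt = 0 ⇒ T_ss = T_in + Q̇/(ṁ c_p) = 11.8 + 102/(30.8·3.84) = 12.662 °C.

12.7 °C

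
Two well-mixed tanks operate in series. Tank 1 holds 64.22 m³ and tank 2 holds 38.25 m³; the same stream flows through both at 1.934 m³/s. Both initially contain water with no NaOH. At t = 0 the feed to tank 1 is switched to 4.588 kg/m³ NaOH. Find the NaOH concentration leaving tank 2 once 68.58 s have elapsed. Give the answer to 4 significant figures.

Time constants: τᵢ = Vᵢ/Q for each well-mixed tank.
τ₁ = 64.22/1.934 = 33.2058 s; τ₂ = 38.25/1.934 = 19.7777 s.
Tank 1: C₁ = C_in(1 − e^(−t/τ₁)). Tank 2 (τ₁ ≠ τ₂): C₂ = C_in[1 − (τ₁ e^(−t/τ₁) − τ₂ e^(−t/τ₂))/(τ₁ − τ₂)].
At t = 68.58: e^(−t/τ₁) = 0.126780, e^(−t/τ₂) = 0.0311934.
C₂ = 4.588·[1 − (33.2058·0.126780 − 19.7777·0.0311934)/(13.4281)] = 4.588·0.732435 = 3.36041 kg/m³.

3.360 kg/m³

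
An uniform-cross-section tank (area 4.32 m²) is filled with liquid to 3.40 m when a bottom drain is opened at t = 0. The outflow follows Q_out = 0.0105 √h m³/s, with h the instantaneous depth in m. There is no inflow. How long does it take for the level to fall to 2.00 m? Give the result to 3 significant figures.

With no inflow, A dh/dt = −0.0105 √h.
This is separable: 2 d(√h)/dt = −0.0105/A, so √h = √h₀ − (0.0105/(2A)) t.
t = 2A(√h₀ − √h)/0.0105 = 2·4.32·(√3.40 − √2.00)/0.0105
  = 8.6400 × (1.8439 − 1.4142) / 0.0105 = 353.58 s.

354 s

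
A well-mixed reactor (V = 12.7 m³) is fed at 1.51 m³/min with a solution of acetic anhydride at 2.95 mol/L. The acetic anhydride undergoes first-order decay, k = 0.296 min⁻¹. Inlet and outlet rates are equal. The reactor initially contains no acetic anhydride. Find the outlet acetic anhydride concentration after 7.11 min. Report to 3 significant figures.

0.801 mol/L

Accumulation = in − out − consumed: V dC/dt = Q C_in − Q C − k V C.
This is linear with rate a = Q/V + k = 0.41490 min⁻¹.
C_ss = Q C_in/(Q + kV) = 0.84538 mol/L; C(t) = C_ss + (C₀ − C_ss) e^(−a t).
C(7.11) = 0.84538 + (-0.84538)·e^(−0.41490·7.11) = 0.84538 + (-0.84538)·0.052344 = 0.80113 mol/L.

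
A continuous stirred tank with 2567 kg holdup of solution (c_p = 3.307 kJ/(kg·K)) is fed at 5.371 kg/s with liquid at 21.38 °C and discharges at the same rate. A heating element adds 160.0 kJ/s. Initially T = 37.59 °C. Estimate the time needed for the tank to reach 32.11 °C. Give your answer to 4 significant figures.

683.9 s

First-law balance (no shaft work): M c_p dT/dt = ṁ c_p (T_in − T) + 160.0.
τ = M/ṁ = 477.937 s; T_ss = T_in + Q̇/(ṁ c_p) = 30.3880 °C.
T(t) = T_ss + (T₀ − T_ss) e^(−t/τ). Set T = 32.11:
e^(−t/τ) = (32.11 − 30.3880)/(37.59 − 30.3880) = 0.239095
t = −477.937 · ln(0.239095) = 683.877 s.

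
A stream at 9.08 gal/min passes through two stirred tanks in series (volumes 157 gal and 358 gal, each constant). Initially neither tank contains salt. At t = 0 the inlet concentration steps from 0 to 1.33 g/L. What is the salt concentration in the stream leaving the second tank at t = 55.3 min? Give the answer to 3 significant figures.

0.790 g/L

Species balance on tank i: dCᵢ/dt = (Cᵢ₋₁ − Cᵢ)/τᵢ with τᵢ = Vᵢ/Q.
τ₁ = 157/9.08 = 17.291 min; τ₂ = 358/9.08 = 39.427 min.
Solving the cascade with C₁(0)=C₂(0)=0 gives C₂(t) = C_in[1 − (τ₁ e^(−t/τ₁) − τ₂ e^(−t/τ₂))/(τ₁ − τ₂)].
At t = 55.3: e^(−t/τ₁) = 0.040834, e^(−t/τ₂) = 0.24596.
C₂ = 1.33·[1 − (17.291·0.040834 − 39.427·0.24596)/(-22.137)] = 1.33·0.59381 = 0.78977 g/L.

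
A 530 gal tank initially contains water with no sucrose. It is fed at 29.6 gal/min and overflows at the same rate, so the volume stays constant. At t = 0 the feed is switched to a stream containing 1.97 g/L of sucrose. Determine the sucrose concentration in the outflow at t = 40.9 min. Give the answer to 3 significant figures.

Transient balance on the dissolved component: V dC/dt = Q(C_in − C).
Rewrite as dC/dt + C/τ = C_in/τ, τ = V/Q = 17.905 min.
This is linear first-order; C(t) = C_in + (C₀ − C_in) e^(−t/τ).
C(40.9) = 1.97 + (0 − 1.97)·e^(−40.9/17.905) = 1.97 + (-1.9700)·0.10185 = 1.7693 g/L.

1.77 g/L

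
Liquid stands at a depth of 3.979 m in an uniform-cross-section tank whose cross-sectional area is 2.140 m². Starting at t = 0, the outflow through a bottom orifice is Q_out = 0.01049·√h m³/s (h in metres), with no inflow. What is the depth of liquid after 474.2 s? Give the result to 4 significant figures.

A dh/dt = −Q_out = −0.01049 √h.
∫ h^(−1/2) dh = −(0.01049/A) ∫ dt, giving 2√h = 2√h₀ − (0.01049/A) t.
√h = √3.979 − 0.01049·474.2/(2·2.140) = 1.99474 − 1.16223 = 0.832510.
h = 0.832510² = 0.693073 m.

0.6931 m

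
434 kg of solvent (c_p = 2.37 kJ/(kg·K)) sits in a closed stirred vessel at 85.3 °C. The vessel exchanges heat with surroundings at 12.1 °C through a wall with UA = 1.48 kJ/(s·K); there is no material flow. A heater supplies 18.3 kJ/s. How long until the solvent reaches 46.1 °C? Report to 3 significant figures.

Lumped-capacitance energy balance: M c_p dT/dt = UA(T_amb − T) + Q̇.
τ = M c_p/UA = 694.99 s; T_ss = T_amb + Q̇/UA = 12.1 + 18.3/1.48 = 24.465 °C.
T(t) = T_ss + (T₀ − T_ss)e^(−t/τ); set T = 46.1:
t = −τ ln[(T − T_ss)/(T₀ − T_ss)] = −694.99 · ln(0.35564) = 718.51 s.

719 s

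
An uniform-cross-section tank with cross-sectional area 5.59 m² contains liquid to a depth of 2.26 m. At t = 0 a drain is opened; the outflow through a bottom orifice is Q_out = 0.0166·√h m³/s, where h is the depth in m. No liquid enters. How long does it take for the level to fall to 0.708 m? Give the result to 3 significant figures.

446 s

Volume balance on the tank: A dh/dt = −0.0166 √h.
Separate and integrate: 2(√h − √h₀) = −(0.0166/A) t.
t = 2A(√h₀ − √h)/0.0166 = 2·5.59·(√2.26 − √0.708)/0.0166
  = 11.180 × (1.5033 − 0.84143) / 0.0166 = 445.79 s.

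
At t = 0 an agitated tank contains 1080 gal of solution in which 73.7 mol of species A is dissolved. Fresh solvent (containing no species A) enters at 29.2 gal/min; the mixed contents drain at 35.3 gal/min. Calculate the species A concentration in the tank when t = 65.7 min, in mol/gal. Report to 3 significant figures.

Let m(t) be the amount of species A. Volume: V(t) = V₀ + (Q_in − Q_out) t = 1080 − 6.1000 t; V(65.7) = 679.23 gal.
Species balance (pure solvent in): dm/dt = −Q_out · m/V(t).
Separate: dm/m = −Q_out dt/V(t) ⇒ ln(m/m₀) = −(Q_out/(Q_in−Q_out)) ln(V/V₀).
m = m₀ (V₀/V)^(Q_out/(Q_in−Q_out)) = 73.7 × (1080/679.23)^(-5.7869) = 5.0344 mol.
C = m/V = 5.0344/679.23 = 0.0074119 mol/gal.

0.00741 mol/gal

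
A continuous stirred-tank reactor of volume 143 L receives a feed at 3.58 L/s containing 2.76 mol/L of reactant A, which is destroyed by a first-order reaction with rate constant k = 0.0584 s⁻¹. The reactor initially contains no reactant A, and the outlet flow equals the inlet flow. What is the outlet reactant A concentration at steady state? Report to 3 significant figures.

0.828 mol/L

Species balance: V dC/dt = Q C_in − Q C − k V C.
Steady state (dC/dt = 0): C_ss = Q C_in/(Q + kV) = C_in/(1 + kV/Q).
C_ss = 3.58·2.76/(3.58 + 0.0584·143) = 9.8808/11.931 = 0.82815 mol/L.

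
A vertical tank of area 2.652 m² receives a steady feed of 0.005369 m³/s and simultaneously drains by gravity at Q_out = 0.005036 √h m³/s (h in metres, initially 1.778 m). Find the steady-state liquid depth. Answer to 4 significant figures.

1.137 m

Level balance: A dh/dt = 0.005369 − 0.005036 √h. Setting dh/dt = 0:
Q_in = 0.005036 √h_ss ⇒ √h_ss = 0.005369/0.005036 = 1.06612.
h_ss = 1.06612² = 1.13662 m. (Since h₀ = 1.778 m > h_ss, the level will fall toward this value.)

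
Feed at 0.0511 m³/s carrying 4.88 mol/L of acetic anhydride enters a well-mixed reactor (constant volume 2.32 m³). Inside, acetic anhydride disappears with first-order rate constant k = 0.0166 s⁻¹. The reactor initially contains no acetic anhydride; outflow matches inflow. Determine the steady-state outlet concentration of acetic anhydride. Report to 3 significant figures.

2.78 mol/L

Accumulation = in − out − consumed: V dC/dt = Q C_in − Q C − k V C.
Steady state (dC/dt = 0): C_ss = Q C_in/(Q + kV) = C_in/(1 + kV/Q).
C_ss = 0.0511·4.88/(0.0511 + 0.0166·2.32) = 0.24937/0.089612 = 2.7828 mol/L.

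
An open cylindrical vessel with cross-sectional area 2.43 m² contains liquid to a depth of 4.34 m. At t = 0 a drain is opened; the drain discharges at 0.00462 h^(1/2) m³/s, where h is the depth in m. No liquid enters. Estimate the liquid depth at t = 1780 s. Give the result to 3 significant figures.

0.153 m

A dh/dt = −Q_out = −0.00462 √h.
∫ h^(−1/2) dh = −(0.00462/A) ∫ dt, giving 2√h = 2√h₀ − (0.00462/A) t.
√h = √4.34 − 0.00462·1780/(2·2.43) = 2.0833 − 1.6921 = 0.39117.
h = 0.39117² = 0.15301 m.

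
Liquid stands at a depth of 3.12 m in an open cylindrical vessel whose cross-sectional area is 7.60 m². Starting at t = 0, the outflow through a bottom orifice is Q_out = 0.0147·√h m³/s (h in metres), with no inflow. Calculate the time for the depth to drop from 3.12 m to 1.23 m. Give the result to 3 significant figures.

680 s

With no inflow, A dh/dt = −0.0147 √h.
This is separable: 2 d(√h)/dt = −0.0147/A, so √h = √h₀ − (0.0147/(2A)) t.
t = 2A(√h₀ − √h)/0.0147 = 2·7.60·(√3.12 − √1.23)/0.0147
  = 15.200 × (1.7664 − 1.1091) / 0.0147 = 679.66 s.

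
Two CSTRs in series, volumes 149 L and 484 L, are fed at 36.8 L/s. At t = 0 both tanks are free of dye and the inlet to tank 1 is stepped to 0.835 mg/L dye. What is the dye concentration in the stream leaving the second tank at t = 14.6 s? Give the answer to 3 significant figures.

Time constants: τᵢ = Vᵢ/Q for each well-mixed tank.
τ₁ = 149/36.8 = 4.0489 s; τ₂ = 484/36.8 = 13.152 s.
Solving the cascade with C₁(0)=C₂(0)=0 gives C₂(t) = C_in[1 − (τ₁ e^(−t/τ₁) − τ₂ e^(−t/τ₂))/(τ₁ − τ₂)].
At t = 14.6: e^(−t/τ₁) = 0.027163, e^(−t/τ₂) = 0.32953.
C₂ = 0.835·[1 − (4.0489·0.027163 − 13.152·0.32953)/(-9.1033)] = 0.835·0.53598 = 0.44754 mg/L.

0.448 mg/L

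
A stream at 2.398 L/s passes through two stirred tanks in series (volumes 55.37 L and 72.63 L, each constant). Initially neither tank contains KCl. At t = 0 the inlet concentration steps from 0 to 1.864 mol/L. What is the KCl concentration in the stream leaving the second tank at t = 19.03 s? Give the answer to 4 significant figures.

Species balance on tank i: dCᵢ/dt = (Cᵢ₋₁ − Cᵢ)/τᵢ with τᵢ = Vᵢ/Q.
τ₁ = 55.37/2.398 = 23.0901 s; τ₂ = 72.63/2.398 = 30.2877 s.
Tank 1: C₁ = C_in(1 − e^(−t/τ₁)). Tank 2 (τ₁ ≠ τ₂): C₂ = C_in[1 − (τ₁ e^(−t/τ₁) − τ₂ e^(−t/τ₂))/(τ₁ − τ₂)].
At t = 19.03: e^(−t/τ₁) = 0.438602, e^(−t/τ₂) = 0.533494.
C₂ = 1.864·[1 − (23.0901·0.438602 − 30.2877·0.533494)/(-7.19766)] = 1.864·0.162091 = 0.302137 mol/L.

0.3021 mol/L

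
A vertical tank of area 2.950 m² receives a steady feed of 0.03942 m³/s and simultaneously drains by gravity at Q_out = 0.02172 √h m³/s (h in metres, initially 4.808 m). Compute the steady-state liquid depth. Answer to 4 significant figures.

3.294 m

A dh/dt = Q_in − 0.02172 √h. Steady state requires inflow = outflow:
Q_in = 0.02172 √h_ss ⇒ √h_ss = 0.03942/0.02172 = 1.81492.
h_ss = 1.81492² = 3.29392 m. (Since h₀ = 4.808 m > h_ss, the level will fall toward this value.)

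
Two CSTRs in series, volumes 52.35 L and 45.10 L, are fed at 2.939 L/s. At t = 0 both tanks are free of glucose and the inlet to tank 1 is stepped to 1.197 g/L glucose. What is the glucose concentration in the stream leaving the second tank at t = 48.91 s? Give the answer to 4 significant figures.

0.9496 g/L

Each tank obeys Vᵢ dCᵢ/dt = Q(Cᵢ₋₁ − Cᵢ), so τᵢ = Vᵢ/Q.
τ₁ = 52.35/2.939 = 17.8122 s; τ₂ = 45.10/2.939 = 15.3454 s.
Tank 1: C₁ = C_in(1 − e^(−t/τ₁)). Tank 2 (τ₁ ≠ τ₂): C₂ = C_in[1 − (τ₁ e^(−t/τ₁) − τ₂ e^(−t/τ₂))/(τ₁ − τ₂)].
At t = 48.91: e^(−t/τ₁) = 0.0641922, e^(−t/τ₂) = 0.0412839.
C₂ = 1.197·[1 − (17.8122·0.0641922 − 15.3454·0.0412839)/(2.46683)] = 1.197·0.793302 = 0.949583 g/L.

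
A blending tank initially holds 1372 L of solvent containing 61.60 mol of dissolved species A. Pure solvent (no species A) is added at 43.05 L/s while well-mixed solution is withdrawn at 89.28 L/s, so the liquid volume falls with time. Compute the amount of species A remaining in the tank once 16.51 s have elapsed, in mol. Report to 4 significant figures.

Let m(t) be the amount of species A. Volume: V(t) = V₀ + (Q_in − Q_out) t = 1372 − 46.2300 t; V(16.51) = 608.743 L.
Solute balance: dm/dt = 0 − Q_out C = −Q_out m/V(t).
Separate: dm/m = −Q_out dt/V(t) ⇒ ln(m/m₀) = −(Q_out/(Q_in−Q_out)) ln(V/V₀).
m = m₀ (V₀/V)^(Q_out/(Q_in−Q_out)) = 61.60 × (1372/608.743)^(-1.93121) = 12.8238 mol.

12.82 mol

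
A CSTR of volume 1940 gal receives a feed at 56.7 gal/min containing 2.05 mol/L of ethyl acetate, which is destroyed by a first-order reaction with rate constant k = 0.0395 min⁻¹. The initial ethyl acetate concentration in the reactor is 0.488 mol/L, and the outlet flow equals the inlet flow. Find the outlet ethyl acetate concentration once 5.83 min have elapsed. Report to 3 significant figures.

0.615 mol/L

Accumulation = in − out − consumed: V dC/dt = Q C_in − Q C − k V C.
dC/dt = (Q/V) C_in − (Q/V + k) C; effective rate a = Q/V + k = 0.029227 + 0.0395 = 0.068727 min⁻¹.
C_ss = Q C_in/(Q + kV) = 0.87178 mol/L; C(t) = C_ss + (C₀ − C_ss) e^(−a t).
C(5.83) = 0.87178 + (-0.38378)·e^(−0.068727·5.83) = 0.87178 + (-0.38378)·0.66987 = 0.61470 mol/L.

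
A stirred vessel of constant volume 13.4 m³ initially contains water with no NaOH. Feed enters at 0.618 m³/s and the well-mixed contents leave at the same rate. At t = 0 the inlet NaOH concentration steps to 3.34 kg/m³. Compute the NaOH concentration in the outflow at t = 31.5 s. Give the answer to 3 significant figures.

Accumulation = in − out for the solute gives V dC/dt = Q(C_in − C).
Rewrite as dC/dt + C/τ = C_in/τ, τ = V/Q = 21.683 s.
C approaches C_in exponentially: C(t) = C_in + (C₀ − C_in) e^(−t/τ).
C(31.5) = 3.34 + (0 − 3.34)·e^(−31.5/21.683) = 3.34 + (-3.3400)·0.23392 = 2.5587 kg/m³.

2.56 kg/m³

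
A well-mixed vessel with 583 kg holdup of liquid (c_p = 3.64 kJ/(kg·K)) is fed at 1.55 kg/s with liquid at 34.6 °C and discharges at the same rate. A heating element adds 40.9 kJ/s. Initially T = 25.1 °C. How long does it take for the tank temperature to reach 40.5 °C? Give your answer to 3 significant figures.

947 s

M c_p dT/dt = ṁ c_p (T_in − T) + Q̇.
τ = M/ṁ = 376.13 s; T_ss = T_in + Q̇/(ṁ c_p) = 41.849 °C.
T(t) = T_ss + (T₀ − T_ss) e^(−t/τ). Set T = 40.5:
e^(−t/τ) = (40.5 − 41.849)/(25.1 − 41.849) = 0.080553
t = −376.13 · ln(0.080553) = 947.41 s.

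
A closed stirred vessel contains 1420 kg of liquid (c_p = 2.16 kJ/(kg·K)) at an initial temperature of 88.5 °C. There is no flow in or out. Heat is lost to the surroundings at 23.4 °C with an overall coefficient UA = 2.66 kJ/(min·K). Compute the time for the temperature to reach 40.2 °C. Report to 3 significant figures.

Unsteady energy balance on the tank contents: M c_p dT/dt = −UA(T − T_amb).
τ = M c_p/UA = 1153.1 min; T_ss = T_amb = 23.400 °C.
T(t) = T_ss + (T₀ − T_ss)e^(−t/τ); set T = 40.2:
t = −τ ln[(T − T_ss)/(T₀ − T_ss)] = −1153.1 · ln(0.25806) = 1561.9 min.

1560 min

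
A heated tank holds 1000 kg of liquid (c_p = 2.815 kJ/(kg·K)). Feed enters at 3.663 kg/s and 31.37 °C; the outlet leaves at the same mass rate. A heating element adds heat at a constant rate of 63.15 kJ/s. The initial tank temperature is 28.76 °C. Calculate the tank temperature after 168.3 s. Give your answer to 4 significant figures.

Unsteady energy balance on the tank contents: M c_p dT/dt = ṁ c_p (T_in − T) + 63.15.
Rearrange: dT/dt = (T_ss − T)/τ with τ = M/ṁ = 273.000 s and T_ss = T_in + Q̇/(ṁ c_p) = 37.4943 °C.
Integrating: T(t) = T_ss + (T₀ − T_ss) e^(−t/τ).
T(168.3) = 37.4943 + (-8.73432)·e^(−168.3/273.000) = 37.4943 + (-8.73432)·0.539840 = 32.7792 °C.

32.78 °C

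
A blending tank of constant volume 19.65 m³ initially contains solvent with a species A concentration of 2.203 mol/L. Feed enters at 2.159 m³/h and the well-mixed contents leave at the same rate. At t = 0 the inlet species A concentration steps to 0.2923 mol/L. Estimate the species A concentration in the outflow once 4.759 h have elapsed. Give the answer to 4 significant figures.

1.425 mol/L

Unsteady species balance (constant V, well mixed): V dC/dt = Q(C_in − C).
So dC/dt = (C_in − C)/τ with τ = V/Q = 19.65/2.159 = 9.10144 h.
Integrating: C(t) = C_in + (C₀ − C_in) e^(−t/τ).
C(4.759) = 0.2923 + (2.203 − 0.2923)·e^(−4.759/9.10144) = 0.2923 + (1.91070)·0.592808 = 1.42498 mol/L.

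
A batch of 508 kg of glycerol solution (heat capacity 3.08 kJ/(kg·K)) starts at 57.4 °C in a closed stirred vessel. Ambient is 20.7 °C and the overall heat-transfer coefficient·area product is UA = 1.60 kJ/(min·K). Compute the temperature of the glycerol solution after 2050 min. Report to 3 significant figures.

25.2 °C

M c_p dT/dt = −UA(T − T_amb).
dT/dt = (T_ss − T)/τ with T_ss = T_amb = 20.700 °C, τ = M c_p/UA = 508·3.08/1.60 = 977.90 min.
Integrating: T(t) = T_ss + (T₀ − T_ss) e^(−t/τ).
T(2050) = 20.700 + (36.700)·0.12291 = 25.211 °C.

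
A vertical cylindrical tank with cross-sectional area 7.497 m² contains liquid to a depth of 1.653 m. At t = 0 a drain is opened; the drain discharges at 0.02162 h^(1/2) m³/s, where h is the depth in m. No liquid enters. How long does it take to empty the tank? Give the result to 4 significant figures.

A dh/dt = −Q_out = −0.02162 √h.
Separate and integrate: 2(√h − √h₀) = −(0.02162/A) t.
Tank is empty when √h = 0: t_empty = 2A√h₀/0.02162.
t_empty = 2·7.497·√1.653/0.02162 = 14.9940·1.28569/0.02162 = 891.658 s.

891.7 s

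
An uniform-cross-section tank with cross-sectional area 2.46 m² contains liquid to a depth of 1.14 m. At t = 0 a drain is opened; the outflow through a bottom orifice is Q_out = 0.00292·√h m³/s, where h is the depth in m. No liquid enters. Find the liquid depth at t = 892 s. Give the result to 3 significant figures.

0.290 m

With no inflow, A dh/dt = −0.00292 √h.
∫ h^(−1/2) dh = −(0.00292/A) ∫ dt, giving 2√h = 2√h₀ − (0.00292/A) t.
√h = √1.14 − 0.00292·892/(2·2.46) = 1.0677 − 0.52940 = 0.53831.
h = 0.53831² = 0.28978 m.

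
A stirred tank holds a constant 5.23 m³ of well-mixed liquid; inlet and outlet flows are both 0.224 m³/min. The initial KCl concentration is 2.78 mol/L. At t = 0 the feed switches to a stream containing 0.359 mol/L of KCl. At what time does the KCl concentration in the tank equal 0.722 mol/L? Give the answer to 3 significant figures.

Mass balance on the solute (V constant): V dC/dt = Q(C_in − C), so τ = V/Q = 23.348 min.
C(t) = C_in + (C₀ − C_in) e^(−t/τ). Set C = 0.722 and solve for t:
e^(−t/τ) = (C − C_in)/(C₀ − C_in) = (0.722 − 0.359)/(2.78 − 0.359) = 0.14994
t = −τ ln(…) = 23.348 × 1.8975 = 44.304 min.

44.3 min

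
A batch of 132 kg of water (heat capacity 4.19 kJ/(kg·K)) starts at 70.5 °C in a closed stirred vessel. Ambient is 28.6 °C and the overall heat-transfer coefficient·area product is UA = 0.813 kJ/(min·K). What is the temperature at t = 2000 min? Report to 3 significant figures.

Lumped-capacitance energy balance: M c_p dT/dt = UA(T_amb − T).
dT/dt = (T_ss − T)/τ with T_ss = T_amb = 28.600 °C, τ = M c_p/UA = 132·4.19/0.813 = 680.30 min.
Integrating: T(t) = T_ss + (T₀ − T_ss) e^(−t/τ).
T(2000) = 28.600 + (41.900)·0.052871 = 30.815 °C.

30.8 °C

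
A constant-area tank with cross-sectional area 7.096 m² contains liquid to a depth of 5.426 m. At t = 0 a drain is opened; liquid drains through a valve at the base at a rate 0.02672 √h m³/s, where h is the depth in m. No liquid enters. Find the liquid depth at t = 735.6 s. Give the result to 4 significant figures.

Volume balance on the tank: A dh/dt = −0.02672 √h.
Separate and integrate: 2(√h − √h₀) = −(0.02672/A) t.
√h = √5.426 − 0.02672·735.6/(2·7.096) = 2.32938 − 1.38495 = 0.944426.
h = 0.944426² = 0.891941 m.

0.8919 m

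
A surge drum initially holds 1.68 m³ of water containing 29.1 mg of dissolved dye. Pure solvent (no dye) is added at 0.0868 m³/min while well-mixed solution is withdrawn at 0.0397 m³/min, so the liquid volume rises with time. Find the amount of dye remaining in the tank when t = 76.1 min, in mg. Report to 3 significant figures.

Total volume: dV/dt = Q_in − Q_out = 0.047100 m³/min, so V(t) = 1.68 + 0.047100 t and V(76.1) = 5.2643 m³.
No dye enters, so dm/dt = −Q_out · (m/V).
Separate: dm/m = −Q_out dt/V(t) ⇒ ln(m/m₀) = −(Q_out/(Q_in−Q_out)) ln(V/V₀).
m = m₀ (V₀/V)^(Q_out/(Q_in−Q_out)) = 29.1 × (1.68/5.2643)^(0.84289) = 11.112 mg.

11.1 mg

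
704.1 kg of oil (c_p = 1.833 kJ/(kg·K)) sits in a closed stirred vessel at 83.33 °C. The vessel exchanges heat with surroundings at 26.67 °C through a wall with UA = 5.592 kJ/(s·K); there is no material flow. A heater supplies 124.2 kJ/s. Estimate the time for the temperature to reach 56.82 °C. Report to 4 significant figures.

338.7 s

Lumped-capacitance energy balance: M c_p dT/dt = UA(T_amb − T) + Q̇.
τ = M c_p/UA = 230.797 s; T_ss = T_amb + Q̇/UA = 26.67 + 124.2/5.592 = 48.8803 °C.
T(t) = T_ss + (T₀ − T_ss)e^(−t/τ); set T = 56.82:
t = −τ ln[(T − T_ss)/(T₀ − T_ss)] = −230.797 · ln(0.230472) = 338.723 s.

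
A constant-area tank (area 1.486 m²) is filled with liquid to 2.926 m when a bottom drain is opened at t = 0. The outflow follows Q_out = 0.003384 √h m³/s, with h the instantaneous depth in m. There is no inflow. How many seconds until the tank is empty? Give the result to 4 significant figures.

Accumulation of liquid (constant cross-section A): A dh/dt = −0.003384 √h.
This is separable: 2 d(√h)/dt = −0.003384/A, so √h = √h₀ − (0.003384/(2A)) t.
Set h = 0: 2√h₀ = (0.003384/A) t_empty ⇒ t_empty = 2A√h₀/0.003384.
t_empty = 2·1.486·√2.926/0.003384 = 2.97200·1.71056/0.003384 = 1502.30 s.

1502 s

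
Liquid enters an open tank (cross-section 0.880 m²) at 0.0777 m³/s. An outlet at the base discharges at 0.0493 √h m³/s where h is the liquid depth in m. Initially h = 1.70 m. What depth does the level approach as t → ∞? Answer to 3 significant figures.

2.48 m

Level balance: A dh/dt = 0.0777 − 0.0493 √h. Setting dh/dt = 0:
Q_in = 0.0493 √h_ss ⇒ √h_ss = 0.0777/0.0493 = 1.5761.
h_ss = 1.5761² = 2.4840 m. (Since h₀ = 1.70 m < h_ss, the level will rise toward this value.)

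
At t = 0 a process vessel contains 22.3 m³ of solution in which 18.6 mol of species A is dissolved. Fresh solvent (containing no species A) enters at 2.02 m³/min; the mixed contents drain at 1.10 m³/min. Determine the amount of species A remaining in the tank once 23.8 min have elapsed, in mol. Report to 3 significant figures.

8.21 mol

Total volume: dV/dt = Q_in − Q_out = 0.92000 m³/min, so V(t) = 22.3 + 0.92000 t and V(23.8) = 44.196 m³.
Solute balance: dm/dt = 0 − Q_out C = −Q_out m/V(t).
dm/m = −Q_out dt/(V₀ + 0.92000 t); integrating gives ln(m/m₀) = −(Q_out/(Q_in−Q_out)) ln(V/V₀).
m = m₀ (V₀/V)^(Q_out/(Q_in−Q_out)) = 18.6 × (22.3/44.196)^(1.1957) = 8.2094 mol.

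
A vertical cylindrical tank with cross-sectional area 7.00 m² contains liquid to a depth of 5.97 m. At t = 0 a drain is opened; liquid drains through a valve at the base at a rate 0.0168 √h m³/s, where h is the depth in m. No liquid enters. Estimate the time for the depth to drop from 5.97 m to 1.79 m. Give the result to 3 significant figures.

921 s

A dh/dt = −Q_out = −0.0168 √h.
This is separable: 2 d(√h)/dt = −0.0168/A, so √h = √h₀ − (0.0168/(2A)) t.
t = 2A(√h₀ − √h)/0.0168 = 2·7.00·(√5.97 − √1.79)/0.0168
  = 14.000 × (2.4434 − 1.3379) / 0.0168 = 921.21 s.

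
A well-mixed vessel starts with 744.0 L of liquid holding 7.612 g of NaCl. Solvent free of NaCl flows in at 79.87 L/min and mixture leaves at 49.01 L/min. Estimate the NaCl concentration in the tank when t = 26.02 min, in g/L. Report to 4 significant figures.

0.001539 g/L

Let m(t) be the amount of NaCl. Volume: V(t) = V₀ + (Q_in − Q_out) t = 744.0 + 30.8600 t; V(26.02) = 1546.98 L.
Solute balance: dm/dt = 0 − Q_out C = −Q_out m/V(t).
dm/m = −Q_out dt/(V₀ + 30.8600 t); integrating gives ln(m/m₀) = −(Q_out/(Q_in−Q_out)) ln(V/V₀).
m = m₀ (V₀/V)^(Q_out/(Q_in−Q_out)) = 7.612 × (744.0/1546.98)^(1.58814) = 2.38019 g.
C = m/V = 2.38019/1546.98 = 0.00153861 g/L.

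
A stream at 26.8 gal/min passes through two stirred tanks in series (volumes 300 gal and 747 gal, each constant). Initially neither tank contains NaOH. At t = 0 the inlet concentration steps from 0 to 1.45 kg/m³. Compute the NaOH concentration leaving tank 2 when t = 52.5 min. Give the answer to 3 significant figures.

1.09 kg/m³

Time constants: τᵢ = Vᵢ/Q for each well-mixed tank.
τ₁ = 300/26.8 = 11.194 min; τ₂ = 747/26.8 = 27.873 min.
Solving the cascade with C₁(0)=C₂(0)=0 gives C₂(t) = C_in[1 − (τ₁ e^(−t/τ₁) − τ₂ e^(−t/τ₂))/(τ₁ − τ₂)].
At t = 52.5: e^(−t/τ₁) = 0.0091867, e^(−t/τ₂) = 0.15205.
C₂ = 1.45·[1 − (11.194·0.0091867 − 27.873·0.15205)/(-16.679)] = 1.45·0.75207 = 1.0905 kg/m³.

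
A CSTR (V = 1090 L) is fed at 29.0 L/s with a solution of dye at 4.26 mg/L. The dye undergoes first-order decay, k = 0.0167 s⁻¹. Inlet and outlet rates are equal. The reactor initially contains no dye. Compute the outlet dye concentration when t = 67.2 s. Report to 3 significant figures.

Species balance: V dC/dt = Q C_in − Q C − k V C.
dC/dt = (Q/V) C_in − (Q/V + k) C; effective rate a = Q/V + k = 0.026606 + 0.0167 = 0.043306 s⁻¹.
C_ss = Q C_in/(Q + kV) = 2.6172 mg/L; C(t) = C_ss + (C₀ − C_ss) e^(−a t).
C(67.2) = 2.6172 + (-2.6172)·e^(−0.043306·67.2) = 2.6172 + (-2.6172)·0.054469 = 2.4747 mg/L.

2.47 mg/L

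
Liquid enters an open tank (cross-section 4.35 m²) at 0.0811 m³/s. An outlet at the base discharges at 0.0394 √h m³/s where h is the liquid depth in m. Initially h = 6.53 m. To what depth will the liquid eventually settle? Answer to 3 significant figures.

Level balance: A dh/dt = 0.0811 − 0.0394 √h. Setting dh/dt = 0:
Q_in = 0.0394 √h_ss ⇒ √h_ss = 0.0811/0.0394 = 2.0584.
h_ss = 2.0584² = 4.2369 m. (Since h₀ = 6.53 m > h_ss, the level will fall toward this value.)

4.24 m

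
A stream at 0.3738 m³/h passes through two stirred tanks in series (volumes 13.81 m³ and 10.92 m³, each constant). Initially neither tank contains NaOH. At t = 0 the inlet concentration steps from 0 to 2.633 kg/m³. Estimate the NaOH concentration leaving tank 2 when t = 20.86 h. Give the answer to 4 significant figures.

Time constants: τᵢ = Vᵢ/Q for each well-mixed tank.
τ₁ = 13.81/0.3738 = 36.9449 h; τ₂ = 10.92/0.3738 = 29.2135 h.
Solving the cascade with C₁(0)=C₂(0)=0 gives C₂(t) = C_in[1 − (τ₁ e^(−t/τ₁) − τ₂ e^(−t/τ₂))/(τ₁ − τ₂)].
At t = 20.86: e^(−t/τ₁) = 0.568573, e^(−t/τ₂) = 0.489655.
C₂ = 2.633·[1 − (36.9449·0.568573 − 29.2135·0.489655)/(7.73141)] = 2.633·0.133230 = 0.350795 kg/m³.

0.3508 kg/m³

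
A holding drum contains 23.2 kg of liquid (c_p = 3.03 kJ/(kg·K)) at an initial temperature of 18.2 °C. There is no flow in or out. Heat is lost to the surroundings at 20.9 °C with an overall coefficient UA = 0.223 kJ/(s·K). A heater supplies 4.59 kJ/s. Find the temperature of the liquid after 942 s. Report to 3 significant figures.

40.3 °C

M c_p dT/dt = −UA(T − T_amb) + Q̇.
dT/dt = (T_ss − T)/τ with T_ss = T_amb + Q̇/UA = 20.9 + 4.59/0.223 = 41.483 °C, τ = M c_p/UA = 23.2·3.03/0.223 = 315.23 s.
Integrating: T(t) = T_ss + (T₀ − T_ss) e^(−t/τ).
T(942) = 41.483 + (-23.283)·0.050373 = 40.310 °C.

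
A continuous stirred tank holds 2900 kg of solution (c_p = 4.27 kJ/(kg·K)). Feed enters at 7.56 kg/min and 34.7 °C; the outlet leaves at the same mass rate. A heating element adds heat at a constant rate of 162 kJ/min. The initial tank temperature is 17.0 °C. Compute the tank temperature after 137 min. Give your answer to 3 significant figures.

M c_p dT/dt = ṁ c_p (T_in − T) + Q̇.
Rearrange: dT/dt = (T_ss − T)/τ with τ = M/ṁ = 383.60 min and T_ss = T_in + Q̇/(ṁ c_p) = 39.718 °C.
Solution: T(t) = T_ss + (T₀ − T_ss) e^(−t/τ).
T(137) = 39.718 + (-22.718)·e^(−137/383.60) = 39.718 + (-22.718)·0.69967 = 23.823 °C.

23.8 °C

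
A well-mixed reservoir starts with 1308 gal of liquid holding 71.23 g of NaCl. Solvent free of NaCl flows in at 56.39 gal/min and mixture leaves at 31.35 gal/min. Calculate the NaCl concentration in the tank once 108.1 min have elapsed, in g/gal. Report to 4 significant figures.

0.004357 g/gal

Let m(t) be the amount of NaCl. Volume: V(t) = V₀ + (Q_in − Q_out) t = 1308 + 25.0400 t; V(108.1) = 4014.82 gal.
Solute balance: dm/dt = 0 − Q_out C = −Q_out m/V(t).
dm/m = −Q_out dt/(V₀ + 25.0400 t); integrating gives ln(m/m₀) = −(Q_out/(Q_in−Q_out)) ln(V/V₀).
m = m₀ (V₀/V)^(Q_out/(Q_in−Q_out)) = 71.23 × (1308/4014.82)^(1.25200) = 17.4931 g.
C = m/V = 17.4931/4014.82 = 0.00435713 g/gal.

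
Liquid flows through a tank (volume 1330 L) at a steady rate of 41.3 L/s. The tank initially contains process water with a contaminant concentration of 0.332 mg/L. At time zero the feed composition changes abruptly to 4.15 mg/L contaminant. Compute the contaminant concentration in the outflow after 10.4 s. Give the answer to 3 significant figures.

Transient balance on the dissolved component: V dC/dt = Q(C_in − C).
Time constant τ = V/Q = 1330/41.3 = 32.203 s.
Solution: C(t) = C_in + (C₀ − C_in) e^(−t/τ).
C(10.4) = 4.15 + (0.332 − 4.15)·e^(−10.4/32.203) = 4.15 + (-3.8180)·0.72401 = 1.3857 mg/L.

1.39 mg/L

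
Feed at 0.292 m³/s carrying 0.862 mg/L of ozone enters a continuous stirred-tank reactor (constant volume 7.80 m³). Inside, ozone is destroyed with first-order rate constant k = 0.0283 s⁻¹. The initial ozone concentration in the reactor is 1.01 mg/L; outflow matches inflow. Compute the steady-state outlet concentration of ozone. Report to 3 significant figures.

Species balance: V dC/dt = Q C_in − Q C − k V C.
Steady state (dC/dt = 0): C_ss = Q C_in/(Q + kV) = C_in/(1 + kV/Q).
C_ss = 0.292·0.862/(0.292 + 0.0283·7.80) = 0.25170/0.51274 = 0.49090 mg/L.

0.491 mg/L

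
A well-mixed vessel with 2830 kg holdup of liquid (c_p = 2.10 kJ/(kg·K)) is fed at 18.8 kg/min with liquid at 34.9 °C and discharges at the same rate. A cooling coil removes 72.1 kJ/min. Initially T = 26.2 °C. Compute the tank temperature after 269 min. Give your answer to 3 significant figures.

31.9 °C

Energy balance: M c_p dT/dt = ṁ c_p (T_in − T) − 72.1.
Rearrange: dT/dt = (T_ss − T)/τ with τ = M/ṁ = 150.53 min and T_ss = T_in − Q̇/(ṁ c_p) = 33.074 °C.
T approaches T_ss exponentially: T(t) = T_ss + (T₀ − T_ss) e^(−t/τ).
T(269) = 33.074 + (-6.8738)·e^(−269/150.53) = 33.074 + (-6.8738)·0.16746 = 31.923 °C.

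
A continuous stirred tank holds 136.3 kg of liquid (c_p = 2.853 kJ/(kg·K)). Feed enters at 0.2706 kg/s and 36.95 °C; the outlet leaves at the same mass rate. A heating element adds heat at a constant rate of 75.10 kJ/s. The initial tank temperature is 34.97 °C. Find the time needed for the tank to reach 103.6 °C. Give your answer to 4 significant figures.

592.3 s

Unsteady energy balance on the tank contents: M c_p dT/dt = ṁ c_p (T_in − T) + 75.10.
τ = M/ṁ = 503.695 s; T_ss = T_in + Q̇/(ṁ c_p) = 134.227 °C.
T(t) = T_ss + (T₀ − T_ss) e^(−t/τ). Set T = 103.6:
e^(−t/τ) = (103.6 − 134.227)/(34.97 − 134.227) = 0.308563
t = −503.695 · ln(0.308563) = 592.260 s.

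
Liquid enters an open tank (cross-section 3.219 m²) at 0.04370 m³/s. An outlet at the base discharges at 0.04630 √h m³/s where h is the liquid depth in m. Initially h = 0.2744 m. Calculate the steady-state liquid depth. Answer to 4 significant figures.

A dh/dt = Q_in − 0.04630 √h. Steady state requires inflow = outflow:
Q_in = 0.04630 √h_ss ⇒ √h_ss = 0.04370/0.04630 = 0.943844.
h_ss = 0.943844² = 0.890842 m. (Since h₀ = 0.2744 m < h_ss, the level will rise toward this value.)

0.8908 m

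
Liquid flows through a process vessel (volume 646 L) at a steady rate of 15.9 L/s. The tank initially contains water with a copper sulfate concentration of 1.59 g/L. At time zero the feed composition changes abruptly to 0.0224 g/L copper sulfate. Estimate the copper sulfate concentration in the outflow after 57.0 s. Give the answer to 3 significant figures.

0.408 g/L

Transient balance on the dissolved component: V dC/dt = Q(C_in − C).
So dC/dt = (C_in − C)/τ with τ = V/Q = 646/15.9 = 40.629 s.
C approaches C_in exponentially: C(t) = C_in + (C₀ − C_in) e^(−t/τ).
C(57.0) = 0.0224 + (1.59 − 0.0224)·e^(−57.0/40.629) = 0.0224 + (1.5676)·0.24587 = 0.40783 g/L.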